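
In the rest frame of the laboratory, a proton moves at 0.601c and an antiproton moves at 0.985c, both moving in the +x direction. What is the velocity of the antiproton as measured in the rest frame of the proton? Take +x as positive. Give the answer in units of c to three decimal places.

β_A = 0.601, β_B = 0.985.
Transform to A's frame with the inverse velocity-addition law: u' = (u − v)/(1 − uv/c²), taking u = β_B and v = β_A.
u' = (0.985 − 0.601) / (1 − (0.601)(0.985)) = 0.3840/0.4080 = 0.9411.

+0.941c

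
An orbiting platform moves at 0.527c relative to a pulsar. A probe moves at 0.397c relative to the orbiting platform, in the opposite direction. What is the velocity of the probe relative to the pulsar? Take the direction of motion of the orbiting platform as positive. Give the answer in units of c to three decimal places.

+0.164c

With v = 0.527 and u' = -0.397 (in units of c),
u = (u' + v)/(1 + u'v/c²):
u = (-0.397 + 0.527) / (1 + (-0.397)·0.527) = 0.1300/0.7908 = 0.1644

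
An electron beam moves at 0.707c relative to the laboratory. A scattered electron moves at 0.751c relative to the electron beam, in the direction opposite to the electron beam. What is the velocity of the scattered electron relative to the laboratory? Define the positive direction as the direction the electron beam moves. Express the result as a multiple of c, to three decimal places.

-0.094c

With v = 0.707 and u' = -0.751 (in units of c),
u = (u' + v)/(1 + u'v/c²):
u = (-0.751 + 0.707) / (1 + (-0.751)·0.707) = -0.0440/0.4690 = -0.0938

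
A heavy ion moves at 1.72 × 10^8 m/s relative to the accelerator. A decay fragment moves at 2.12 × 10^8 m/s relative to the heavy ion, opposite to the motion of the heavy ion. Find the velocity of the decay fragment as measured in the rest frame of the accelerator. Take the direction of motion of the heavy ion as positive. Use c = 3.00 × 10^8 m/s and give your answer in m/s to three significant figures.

In units of c (dividing by 3.00 × 10^8 m/s): v = 0.573, u' = -0.707.
u = (u' + v)/(1 + u'v/c²):
u = (-0.707 + 0.573) / (1 + (-0.707)·0.573) = -0.1333/0.5948 = -0.2241
Converting back: u = -0.2241 × 3.00 × 10^8 m/s.

-6.72 × 10^7 m/s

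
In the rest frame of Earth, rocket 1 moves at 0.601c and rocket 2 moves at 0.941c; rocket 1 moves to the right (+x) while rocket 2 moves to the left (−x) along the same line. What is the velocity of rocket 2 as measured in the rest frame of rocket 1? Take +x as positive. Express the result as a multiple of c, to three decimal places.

-0.985c

β_A = 0.601, β_B = -0.941.
Transform to A's frame with the inverse velocity-addition law: u' = (u − v)/(1 − uv/c²), taking u = β_B and v = β_A.
u' = (-0.941 − 0.601) / (1 − (0.601)(-0.941)) = -1.5420/1.5655 = -0.9850.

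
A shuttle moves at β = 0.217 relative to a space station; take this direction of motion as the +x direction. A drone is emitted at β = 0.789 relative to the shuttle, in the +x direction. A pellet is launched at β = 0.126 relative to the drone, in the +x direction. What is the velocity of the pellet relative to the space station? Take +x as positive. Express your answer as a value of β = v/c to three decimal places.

β = 0.889

Apply u = (u' + v)/(1 + u'v/c²) successively, working outward toward the space station.
Start: velocity of the shuttle relative to the space station = 0.2170c.
Compose with the drone (u' = 0.789 in the shuttle frame): u_1 = (0.789 + 0.217) / (1 + 0.789·0.217) = 1.0060/1.1712 = 0.8589.
Compose with the pellet (u' = 0.126 in the drone frame): u_2 = (0.126 + 0.859) / (1 + 0.126·0.859) = 0.9849/1.1082 = 0.8888.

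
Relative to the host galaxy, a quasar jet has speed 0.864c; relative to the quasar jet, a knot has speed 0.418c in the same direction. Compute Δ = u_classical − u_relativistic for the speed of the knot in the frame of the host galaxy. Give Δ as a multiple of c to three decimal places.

Δ = 0.340c

Galilean: u_cl = 0.418 + 0.864 = 1.2820.
Relativistic: u_rel = (0.418 + 0.864) / (1 + 0.418·0.864) = 1.2820/1.3612 = 0.9418.
Δ = 1.2820 − 0.9418 = 0.3402.
(The classical prediction exceeds c; the relativistic result does not.)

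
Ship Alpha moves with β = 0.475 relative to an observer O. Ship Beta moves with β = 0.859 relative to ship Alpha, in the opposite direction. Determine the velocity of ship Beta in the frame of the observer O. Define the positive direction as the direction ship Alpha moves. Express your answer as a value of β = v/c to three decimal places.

With v = 0.475 and u' = -0.859 (in units of c),
u = (u' + v)/(1 + u'v/c²):
u = (-0.859 + 0.475) / (1 + (-0.859)·0.475) = -0.3840/0.5920 = -0.6487

β = -0.649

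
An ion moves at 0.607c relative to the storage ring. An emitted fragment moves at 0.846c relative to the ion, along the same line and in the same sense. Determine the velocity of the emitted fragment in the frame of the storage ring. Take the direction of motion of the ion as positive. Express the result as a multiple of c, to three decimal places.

0.960c

With v = 0.607 and u' = 0.846 (in units of c),
u = (u' + v)/(1 + u'v/c²):
u = (0.846 + 0.607) / (1 + 0.846·0.607) = 1.4530/1.5135 = 0.9600
(Galilean addition would give +1.453c, exceeding c.)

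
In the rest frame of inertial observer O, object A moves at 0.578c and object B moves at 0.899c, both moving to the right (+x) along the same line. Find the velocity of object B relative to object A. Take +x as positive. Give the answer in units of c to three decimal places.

+0.668c

β_A = 0.578, β_B = 0.899.
Transform to A's frame with the inverse velocity-addition law: u' = (u − v)/(1 − uv/c²), taking u = β_B and v = β_A.
u' = (0.899 − 0.578) / (1 − (0.578)(0.899)) = 0.3210/0.4804 = 0.6682.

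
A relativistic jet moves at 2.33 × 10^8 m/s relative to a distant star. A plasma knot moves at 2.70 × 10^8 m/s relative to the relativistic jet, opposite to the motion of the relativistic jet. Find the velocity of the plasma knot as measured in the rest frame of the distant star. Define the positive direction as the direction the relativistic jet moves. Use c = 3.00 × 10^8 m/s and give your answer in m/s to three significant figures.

-1.23 × 10^8 m/s

In units of c (dividing by 3.00 × 10^8 m/s): v = 0.777, u' = -0.900.
u = (u' + v)/(1 + u'v/c²):
u = (-0.900 + 0.777) / (1 + (-0.900)·0.777) = -0.1233/0.3010 = -0.4097
Converting back: u = -0.4097 × 3.00 × 10^8 m/s.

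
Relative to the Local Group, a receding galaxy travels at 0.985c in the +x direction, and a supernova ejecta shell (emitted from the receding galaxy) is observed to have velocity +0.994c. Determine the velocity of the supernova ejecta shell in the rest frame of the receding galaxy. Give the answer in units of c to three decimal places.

Invert the composition law: u' = (u − v)/(1 − uv/c²).
u' = (0.994 − 0.985) / (1 − (0.994)(0.985)) = 0.0090/0.0209 = 0.4304.

+0.430c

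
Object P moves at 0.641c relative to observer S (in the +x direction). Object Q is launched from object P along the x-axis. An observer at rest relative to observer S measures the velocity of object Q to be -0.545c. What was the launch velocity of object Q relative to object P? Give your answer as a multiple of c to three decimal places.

Invert the composition law: u' = (u − v)/(1 − uv/c²).
u' = (-0.545 − 0.641) / (1 − (-0.545)(0.641)) = -1.1860/1.3493 = -0.8789.

-0.879c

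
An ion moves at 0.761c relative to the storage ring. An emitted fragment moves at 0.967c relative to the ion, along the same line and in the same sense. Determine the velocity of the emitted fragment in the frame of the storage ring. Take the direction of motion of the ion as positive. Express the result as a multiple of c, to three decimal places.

With v = 0.761 and u' = 0.967 (in units of c),
u = (u' + v)/(1 + u'v/c²):
u = (0.967 + 0.761) / (1 + 0.967·0.761) = 1.7280/1.7359 = 0.9955

0.995c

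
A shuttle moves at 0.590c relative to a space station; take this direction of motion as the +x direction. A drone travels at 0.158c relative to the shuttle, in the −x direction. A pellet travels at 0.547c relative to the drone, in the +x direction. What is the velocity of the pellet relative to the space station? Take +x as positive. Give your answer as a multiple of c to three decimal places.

Apply u = (u' + v)/(1 + u'v/c²) successively, working outward toward the space station.
Start: velocity of the shuttle relative to the space station = 0.5900c.
Compose with the drone (u' = -0.158 in the shuttle frame): u_1 = (-0.158 + 0.590) / (1 + (-0.158)·0.590) = 0.4320/0.9068 = 0.4764.
Compose with the pellet (u' = 0.547 in the drone frame): u_2 = (0.547 + 0.476) / (1 + 0.547·0.476) = 1.0234/1.2606 = 0.8118.

+0.812c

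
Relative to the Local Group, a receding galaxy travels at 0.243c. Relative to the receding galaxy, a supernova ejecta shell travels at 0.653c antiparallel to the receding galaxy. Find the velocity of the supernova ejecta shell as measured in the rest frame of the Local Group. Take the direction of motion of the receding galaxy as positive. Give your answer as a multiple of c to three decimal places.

With v = 0.243 and u' = -0.653 (in units of c),
u = (u' + v)/(1 + u'v/c²):
u = (-0.653 + 0.243) / (1 + (-0.653)·0.243) = -0.4100/0.8413 = -0.4873

-0.487c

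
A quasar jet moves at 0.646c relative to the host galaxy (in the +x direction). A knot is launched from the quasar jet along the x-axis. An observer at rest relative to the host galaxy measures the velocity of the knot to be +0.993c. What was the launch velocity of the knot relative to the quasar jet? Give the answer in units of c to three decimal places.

+0.968c

Invert the composition law: u' = (u − v)/(1 − uv/c²).
u' = (0.993 − 0.646) / (1 − (0.993)(0.646)) = 0.3470/0.3585 = 0.9679.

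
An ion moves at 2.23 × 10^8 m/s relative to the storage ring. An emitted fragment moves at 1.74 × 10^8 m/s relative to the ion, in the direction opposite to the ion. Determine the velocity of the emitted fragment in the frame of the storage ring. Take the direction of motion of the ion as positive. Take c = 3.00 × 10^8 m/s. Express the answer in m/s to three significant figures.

In units of c (dividing by 3.00 × 10^8 m/s): v = 0.743, u' = -0.580.
u = (u' + v)/(1 + u'v/c²):
u = (-0.580 + 0.743) / (1 + (-0.580)·0.743) = 0.1633/0.5689 = 0.2871
Converting back: u = 0.2871 × 3.00 × 10^8 m/s.

+8.61 × 10^7 m/s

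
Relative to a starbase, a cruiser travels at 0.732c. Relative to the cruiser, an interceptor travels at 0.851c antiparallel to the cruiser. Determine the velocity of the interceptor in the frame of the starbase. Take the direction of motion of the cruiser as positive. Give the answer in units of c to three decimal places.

With v = 0.732 and u' = -0.851 (in units of c),
u = (u' + v)/(1 + u'v/c²):
u = (-0.851 + 0.732) / (1 + (-0.851)·0.732) = -0.1190/0.3771 = -0.3156

-0.316c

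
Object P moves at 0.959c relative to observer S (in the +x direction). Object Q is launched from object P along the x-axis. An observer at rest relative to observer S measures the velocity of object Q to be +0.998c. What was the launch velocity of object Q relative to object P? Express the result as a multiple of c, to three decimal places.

+0.909c

Invert the composition law: u' = (u − v)/(1 − uv/c²).
u' = (0.998 − 0.959) / (1 − (0.998)(0.959)) = 0.0390/0.0429 = 0.9087.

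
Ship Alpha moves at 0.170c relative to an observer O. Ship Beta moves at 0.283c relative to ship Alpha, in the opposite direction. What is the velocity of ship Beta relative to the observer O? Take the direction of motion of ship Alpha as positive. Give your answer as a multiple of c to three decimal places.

With v = 0.170 and u' = -0.283 (in units of c),
u = (u' + v)/(1 + u'v/c²):
u = (-0.283 + 0.170) / (1 + (-0.283)·0.170) = -0.1130/0.9519 = -0.1187

-0.119c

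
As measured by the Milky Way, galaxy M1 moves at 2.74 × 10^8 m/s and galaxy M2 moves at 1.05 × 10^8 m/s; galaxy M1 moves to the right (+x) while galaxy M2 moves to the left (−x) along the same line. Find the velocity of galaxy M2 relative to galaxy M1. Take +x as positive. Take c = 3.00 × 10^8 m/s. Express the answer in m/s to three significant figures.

-2.87 × 10^8 m/s

β_A = 0.913, β_B = -0.350 (dividing each by c = 3.00 × 10^8 m/s).
Transform to A's frame with the inverse velocity-addition law: u' = (u − v)/(1 − uv/c²), taking u = β_B and v = β_A.
u' = (-0.350 − 0.913) / (1 − (0.913)(-0.350)) = -1.2633/1.3197 = -0.9573.
u' = -0.9573 × 3.00 × 10^8 m/s.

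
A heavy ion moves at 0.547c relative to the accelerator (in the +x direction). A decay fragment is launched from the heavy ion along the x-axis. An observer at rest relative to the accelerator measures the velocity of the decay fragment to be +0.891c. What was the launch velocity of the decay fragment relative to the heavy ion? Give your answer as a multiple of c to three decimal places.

+0.671c

Invert the composition law: u' = (u − v)/(1 − uv/c²).
u' = (0.891 − 0.547) / (1 − (0.891)(0.547)) = 0.3440/0.5126 = 0.6711.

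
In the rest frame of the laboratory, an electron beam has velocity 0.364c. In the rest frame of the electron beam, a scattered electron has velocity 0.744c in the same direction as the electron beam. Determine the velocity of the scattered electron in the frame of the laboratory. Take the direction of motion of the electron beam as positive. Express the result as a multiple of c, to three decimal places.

0.872c

With v = 0.364 and u' = 0.744 (in units of c),
u = (u' + v)/(1 + u'v/c²):
u = (0.744 + 0.364) / (1 + 0.744·0.364) = 1.1080/1.2708 = 0.8719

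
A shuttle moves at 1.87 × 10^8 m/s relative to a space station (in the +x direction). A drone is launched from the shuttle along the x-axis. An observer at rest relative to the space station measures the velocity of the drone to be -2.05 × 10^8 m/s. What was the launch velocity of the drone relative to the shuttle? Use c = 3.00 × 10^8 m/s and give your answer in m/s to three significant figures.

v = 0.623c, u = -0.683c.
Invert the composition law: u' = (u − v)/(1 − uv/c²).
u' = (-0.683 − 0.623) / (1 − (-0.683)(0.623)) = -1.3067/1.4259 = -0.9164.
u' = -0.9164 × 3.00 × 10^8 m/s.

-2.75 × 10^8 m/s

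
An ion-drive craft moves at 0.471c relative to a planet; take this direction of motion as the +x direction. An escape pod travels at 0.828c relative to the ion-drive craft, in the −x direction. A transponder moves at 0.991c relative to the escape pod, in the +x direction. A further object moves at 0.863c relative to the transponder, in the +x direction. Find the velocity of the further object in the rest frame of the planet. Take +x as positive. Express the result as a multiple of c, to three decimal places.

Apply u = (u' + v)/(1 + u'v/c²) successively, working outward toward the planet.
Start: velocity of the ion-drive craft relative to the planet = 0.4710c.
Compose with the escape pod (u' = -0.828 in the ion-drive craft frame): u_1 = (-0.828 + 0.471) / (1 + (-0.828)·0.471) = -0.3570/0.6100 = -0.5852.
Compose with the transponder (u' = 0.991 in the escape pod frame): u_2 = (0.991 + (-0.585)) / (1 + 0.991·(-0.585)) = 0.4058/0.4200 = 0.9660.
Compose with the further object (u' = 0.863 in the transponder frame): u_3 = (0.863 + 0.966) / (1 + 0.863·0.966) = 1.8290/1.8337 = 0.9975.

+0.997c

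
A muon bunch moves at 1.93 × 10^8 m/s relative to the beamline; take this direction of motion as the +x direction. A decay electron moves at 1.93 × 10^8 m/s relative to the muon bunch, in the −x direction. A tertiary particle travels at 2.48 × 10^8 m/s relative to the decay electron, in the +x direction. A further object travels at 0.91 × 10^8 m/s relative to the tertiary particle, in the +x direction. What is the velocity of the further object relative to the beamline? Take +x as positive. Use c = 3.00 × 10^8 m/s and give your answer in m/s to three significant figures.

+2.71 × 10^8 m/s

Apply u = (u' + v)/(1 + u'v/c²) successively, working outward toward the beamline.
(Dividing each given speed by c = 3.00 × 10^8 m/s to work in units of c.)
Start: velocity of the muon bunch relative to the beamline = 0.6433c.
Compose with the decay electron (u' = -0.643 in the muon bunch frame): u_1 = (-0.643 + 0.643) / (1 + (-0.643)·0.643) = 0.0000/0.5861 = 0.0000.
Compose with the tertiary particle (u' = 0.827 in the decay electron frame): u_2 = (0.827 + 0.000) / (1 + 0.827·0.000) = 0.8267/1.0000 = 0.8267.
Compose with the further object (u' = 0.303 in the tertiary particle frame): u_3 = (0.303 + 0.827) / (1 + 0.303·0.827) = 1.1300/1.2508 = 0.9035.
So u = 0.9035 × 3.00 × 10^8 m/s.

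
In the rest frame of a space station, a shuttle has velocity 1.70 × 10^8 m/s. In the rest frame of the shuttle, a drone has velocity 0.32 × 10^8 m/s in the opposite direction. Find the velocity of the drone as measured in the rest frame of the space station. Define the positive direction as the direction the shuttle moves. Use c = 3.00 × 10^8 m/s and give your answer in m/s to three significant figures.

+1.47 × 10^8 m/s

In units of c (dividing by 3.00 × 10^8 m/s): v = 0.567, u' = -0.107.
u = (u' + v)/(1 + u'v/c²):
u = (-0.107 + 0.567) / (1 + (-0.107)·0.567) = 0.4600/0.9396 = 0.4896
(Galilean addition would give +0.460c.)
Converting back: u = 0.4896 × 3.00 × 10^8 m/s.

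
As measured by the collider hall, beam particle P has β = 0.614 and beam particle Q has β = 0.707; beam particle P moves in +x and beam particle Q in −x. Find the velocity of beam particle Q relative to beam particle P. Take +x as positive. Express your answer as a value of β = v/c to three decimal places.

β = -0.921

β_A = 0.614, β_B = -0.707.
Transform to A's frame with the inverse velocity-addition law: u' = (u − v)/(1 − uv/c²), taking u = β_B and v = β_A.
u' = (-0.707 − 0.614) / (1 − (0.614)(-0.707)) = -1.3210/1.4341 = -0.9211.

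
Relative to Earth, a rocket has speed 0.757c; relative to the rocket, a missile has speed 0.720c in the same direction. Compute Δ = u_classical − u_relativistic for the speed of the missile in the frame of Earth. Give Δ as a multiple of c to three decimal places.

Galilean: u_cl = 0.720 + 0.757 = 1.4770.
Relativistic: u_rel = (0.720 + 0.757) / (1 + 0.720·0.757) = 1.4770/1.5450 = 0.9560.
Δ = 1.4770 − 0.9560 = 0.5210.
(The classical prediction exceeds c; the relativistic result does not.)

Δ = 0.521c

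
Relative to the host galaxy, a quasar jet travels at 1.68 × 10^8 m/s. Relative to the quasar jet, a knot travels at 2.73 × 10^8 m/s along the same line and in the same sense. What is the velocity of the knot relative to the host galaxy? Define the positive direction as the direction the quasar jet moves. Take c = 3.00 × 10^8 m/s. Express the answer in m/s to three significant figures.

In units of c (dividing by 3.00 × 10^8 m/s): v = 0.560, u' = 0.910.
u = (u' + v)/(1 + u'v/c²):
u = (0.910 + 0.560) / (1 + 0.910·0.560) = 1.4700/1.5096 = 0.9738
Converting back: u = 0.9738 × 3.00 × 10^8 m/s.

2.92 × 10^8 m/s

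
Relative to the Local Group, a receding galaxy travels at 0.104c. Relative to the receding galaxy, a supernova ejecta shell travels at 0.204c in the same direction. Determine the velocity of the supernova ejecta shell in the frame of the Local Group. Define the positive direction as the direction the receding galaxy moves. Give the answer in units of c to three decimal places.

0.302c

With v = 0.104 and u' = 0.204 (in units of c),
u = (u' + v)/(1 + u'v/c²):
u = (0.204 + 0.104) / (1 + 0.204·0.104) = 0.3080/1.0212 = 0.3016
(Galilean addition would give +0.308c.)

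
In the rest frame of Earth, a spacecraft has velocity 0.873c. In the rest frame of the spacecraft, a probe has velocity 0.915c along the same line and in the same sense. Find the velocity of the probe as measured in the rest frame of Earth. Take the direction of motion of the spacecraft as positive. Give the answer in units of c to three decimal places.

0.994c

With v = 0.873 and u' = 0.915 (in units of c),
u = (u' + v)/(1 + u'v/c²):
u = (0.915 + 0.873) / (1 + 0.915·0.873) = 1.7880/1.7988 = 0.9940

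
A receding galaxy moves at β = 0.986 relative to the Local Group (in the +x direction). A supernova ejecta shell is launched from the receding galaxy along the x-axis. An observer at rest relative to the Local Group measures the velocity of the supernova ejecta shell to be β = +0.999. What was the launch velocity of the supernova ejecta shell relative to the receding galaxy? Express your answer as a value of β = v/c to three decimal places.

β = +0.867

Invert the composition law: u' = (u − v)/(1 − uv/c²).
u' = (0.999 − 0.986) / (1 − (0.999)(0.986)) = 0.0130/0.0150 = 0.8675.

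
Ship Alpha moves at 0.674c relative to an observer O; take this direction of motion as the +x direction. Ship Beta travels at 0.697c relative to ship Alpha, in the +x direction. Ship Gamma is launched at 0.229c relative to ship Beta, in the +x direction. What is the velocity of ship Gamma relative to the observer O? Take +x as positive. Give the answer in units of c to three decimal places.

0.957c

Apply u = (u' + v)/(1 + u'v/c²) successively, working outward toward the observer O.
Start: velocity of ship Alpha relative to the observer O = 0.6740c.
Compose with ship Beta (u' = 0.697 in ship Alpha frame): u_1 = (0.697 + 0.674) / (1 + 0.697·0.674) = 1.3710/1.4698 = 0.9328.
Compose with ship Gamma (u' = 0.229 in ship Beta frame): u_2 = (0.229 + 0.933) / (1 + 0.229·0.933) = 1.1618/1.2136 = 0.9573.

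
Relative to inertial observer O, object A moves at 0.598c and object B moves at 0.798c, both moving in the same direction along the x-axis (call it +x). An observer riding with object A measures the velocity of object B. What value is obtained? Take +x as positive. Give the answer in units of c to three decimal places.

β_A = 0.598, β_B = 0.798.
Transform to A's frame with the inverse velocity-addition law: u' = (u − v)/(1 − uv/c²), taking u = β_B and v = β_A.
u' = (0.798 − 0.598) / (1 − (0.598)(0.798)) = 0.2000/0.5228 = 0.3826.

+0.383c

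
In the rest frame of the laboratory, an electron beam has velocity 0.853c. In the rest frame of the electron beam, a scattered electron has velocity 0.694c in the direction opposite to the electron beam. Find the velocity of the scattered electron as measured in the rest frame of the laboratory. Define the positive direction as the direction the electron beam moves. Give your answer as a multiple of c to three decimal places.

With v = 0.853 and u' = -0.694 (in units of c),
u = (u' + v)/(1 + u'v/c²):
u = (-0.694 + 0.853) / (1 + (-0.694)·0.853) = 0.1590/0.4080 = 0.3897

+0.390c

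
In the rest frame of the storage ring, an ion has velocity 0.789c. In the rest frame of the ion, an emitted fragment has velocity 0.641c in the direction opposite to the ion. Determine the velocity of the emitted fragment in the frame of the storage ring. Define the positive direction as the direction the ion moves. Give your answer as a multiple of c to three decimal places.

With v = 0.789 and u' = -0.641 (in units of c),
u = (u' + v)/(1 + u'v/c²):
u = (-0.641 + 0.789) / (1 + (-0.641)·0.789) = 0.1480/0.4943 = 0.2994
(Galilean addition would give +0.148c.)

+0.299c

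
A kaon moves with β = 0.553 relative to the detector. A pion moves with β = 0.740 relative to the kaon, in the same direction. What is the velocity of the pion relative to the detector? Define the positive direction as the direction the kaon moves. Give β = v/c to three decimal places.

With v = 0.553 and u' = 0.740 (in units of c),
u = (u' + v)/(1 + u'v/c²):
u = (0.740 + 0.553) / (1 + 0.740·0.553) = 1.2930/1.4092 = 0.9175

β = 0.918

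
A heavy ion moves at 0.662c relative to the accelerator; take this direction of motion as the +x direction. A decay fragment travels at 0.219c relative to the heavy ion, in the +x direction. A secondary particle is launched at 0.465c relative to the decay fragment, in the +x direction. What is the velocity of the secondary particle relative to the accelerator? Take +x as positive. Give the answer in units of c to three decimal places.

Apply u = (u' + v)/(1 + u'v/c²) successively, working outward toward the accelerator.
Start: velocity of the heavy ion relative to the accelerator = 0.6620c.
Compose with the decay fragment (u' = 0.219 in the heavy ion frame): u_1 = (0.219 + 0.662) / (1 + 0.219·0.662) = 0.8810/1.1450 = 0.7694.
Compose with the secondary particle (u' = 0.465 in the decay fragment frame): u_2 = (0.465 + 0.769) / (1 + 0.465·0.769) = 1.2344/1.3578 = 0.9092.

0.909c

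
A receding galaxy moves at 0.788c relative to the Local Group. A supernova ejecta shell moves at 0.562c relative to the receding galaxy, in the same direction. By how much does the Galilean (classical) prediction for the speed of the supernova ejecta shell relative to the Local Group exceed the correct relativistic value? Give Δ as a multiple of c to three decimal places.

Galilean: u_cl = 0.562 + 0.788 = 1.3500.
Relativistic: u_rel = (0.562 + 0.788) / (1 + 0.562·0.788) = 1.3500/1.4429 = 0.9356.
Δ = 1.3500 − 0.9356 = 0.4144.
(The classical prediction exceeds c; the relativistic result does not.)

Δ = 0.414c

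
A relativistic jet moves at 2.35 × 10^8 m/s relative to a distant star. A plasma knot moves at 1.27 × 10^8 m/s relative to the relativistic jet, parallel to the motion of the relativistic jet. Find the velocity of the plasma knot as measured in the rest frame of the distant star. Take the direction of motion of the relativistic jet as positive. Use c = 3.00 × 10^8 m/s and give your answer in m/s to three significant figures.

In units of c (dividing by 3.00 × 10^8 m/s): v = 0.783, u' = 0.423.
u = (u' + v)/(1 + u'v/c²):
u = (0.423 + 0.783) / (1 + 0.423·0.783) = 1.2067/1.3316 = 0.9062
(Galilean addition would give +1.207c, exceeding c.)
Converting back: u = 0.9062 × 3.00 × 10^8 m/s.

2.72 × 10^8 m/s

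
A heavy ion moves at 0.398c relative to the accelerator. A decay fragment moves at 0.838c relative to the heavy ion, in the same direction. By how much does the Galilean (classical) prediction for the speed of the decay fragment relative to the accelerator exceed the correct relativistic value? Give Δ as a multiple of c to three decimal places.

Galilean: u_cl = 0.838 + 0.398 = 1.2360.
Relativistic: u_rel = (0.838 + 0.398) / (1 + 0.838·0.398) = 1.2360/1.3335 = 0.9269.
Δ = 1.2360 − 0.9269 = 0.3091.
(The classical prediction exceeds c; the relativistic result does not.)

Δ = 0.309c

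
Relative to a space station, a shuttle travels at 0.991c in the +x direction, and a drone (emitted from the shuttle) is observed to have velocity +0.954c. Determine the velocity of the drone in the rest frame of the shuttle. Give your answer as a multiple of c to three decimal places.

Invert the composition law: u' = (u − v)/(1 − uv/c²).
u' = (0.954 − 0.991) / (1 − (0.954)(0.991)) = -0.0370/0.0546 = -0.6778.

-0.678c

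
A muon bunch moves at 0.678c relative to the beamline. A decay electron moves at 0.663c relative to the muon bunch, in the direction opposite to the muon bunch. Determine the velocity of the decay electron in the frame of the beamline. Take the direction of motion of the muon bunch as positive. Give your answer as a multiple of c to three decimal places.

With v = 0.678 and u' = -0.663 (in units of c),
u = (u' + v)/(1 + u'v/c²):
u = (-0.663 + 0.678) / (1 + (-0.663)·0.678) = 0.0150/0.5505 = 0.0272
(Galilean addition would give +0.015c.)

+0.027c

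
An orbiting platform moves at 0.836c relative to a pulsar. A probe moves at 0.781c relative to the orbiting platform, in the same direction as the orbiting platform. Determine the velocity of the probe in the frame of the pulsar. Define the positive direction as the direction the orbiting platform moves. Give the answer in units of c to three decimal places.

With v = 0.836 and u' = 0.781 (in units of c),
u = (u' + v)/(1 + u'v/c²):
u = (0.781 + 0.836) / (1 + 0.781·0.836) = 1.6170/1.6529 = 0.9783

0.978c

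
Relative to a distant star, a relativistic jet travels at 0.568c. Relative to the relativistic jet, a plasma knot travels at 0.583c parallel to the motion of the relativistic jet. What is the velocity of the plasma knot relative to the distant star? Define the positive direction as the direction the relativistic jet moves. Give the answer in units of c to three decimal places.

0.865c

With v = 0.568 and u' = 0.583 (in units of c),
u = (u' + v)/(1 + u'v/c²):
u = (0.583 + 0.568) / (1 + 0.583·0.568) = 1.1510/1.3311 = 0.8647
(Galilean addition would give +1.151c, exceeding c.)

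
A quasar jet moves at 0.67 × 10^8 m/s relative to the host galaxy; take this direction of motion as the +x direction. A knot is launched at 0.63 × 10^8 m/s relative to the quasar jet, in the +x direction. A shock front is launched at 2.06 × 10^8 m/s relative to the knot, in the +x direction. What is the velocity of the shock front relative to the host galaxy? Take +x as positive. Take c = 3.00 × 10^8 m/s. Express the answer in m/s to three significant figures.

2.57 × 10^8 m/s

Apply u = (u' + v)/(1 + u'v/c²) successively, working outward toward the host galaxy.
(Dividing each given speed by c = 3.00 × 10^8 m/s to work in units of c.)
Start: velocity of the quasar jet relative to the host galaxy = 0.2233c.
Compose with the knot (u' = 0.210 in the quasar jet frame): u_1 = (0.210 + 0.223) / (1 + 0.210·0.223) = 0.4333/1.0469 = 0.4139.
Compose with the shock front (u' = 0.687 in the knot frame): u_2 = (0.687 + 0.414) / (1 + 0.687·0.414) = 1.1006/1.2842 = 0.8570.
So u = 0.8570 × 3.00 × 10^8 m/s.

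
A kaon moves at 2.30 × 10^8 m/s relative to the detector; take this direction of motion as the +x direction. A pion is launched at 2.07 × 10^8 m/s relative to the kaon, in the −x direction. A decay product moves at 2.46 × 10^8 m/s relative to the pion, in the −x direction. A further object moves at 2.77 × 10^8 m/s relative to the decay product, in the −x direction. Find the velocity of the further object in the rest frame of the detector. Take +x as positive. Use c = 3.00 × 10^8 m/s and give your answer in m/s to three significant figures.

Apply u = (u' + v)/(1 + u'v/c²) successively, working outward toward the detector.
(Dividing each given speed by c = 3.00 × 10^8 m/s to work in units of c.)
Start: velocity of the kaon relative to the detector = 0.7667c.
Compose with the pion (u' = -0.690 in the kaon frame): u_1 = (-0.690 + 0.767) / (1 + (-0.690)·0.767) = 0.0767/0.4710 = 0.1628.
Compose with the decay product (u' = -0.820 in the pion frame): u_2 = (-0.820 + 0.163) / (1 + (-0.820)·0.163) = -0.6572/0.8665 = -0.7585.
Compose with the further object (u' = -0.923 in the decay product frame): u_3 = (-0.923 + (-0.758)) / (1 + (-0.923)·(-0.758)) = -1.6818/1.7003 = -0.9891.
So u = -0.9891 × 3.00 × 10^8 m/s.

-2.97 × 10^8 m/s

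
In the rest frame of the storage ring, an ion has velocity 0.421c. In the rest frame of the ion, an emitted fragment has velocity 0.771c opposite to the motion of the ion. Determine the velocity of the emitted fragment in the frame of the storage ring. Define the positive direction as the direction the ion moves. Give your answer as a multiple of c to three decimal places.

-0.518c

With v = 0.421 and u' = -0.771 (in units of c),
u = (u' + v)/(1 + u'v/c²):
u = (-0.771 + 0.421) / (1 + (-0.771)·0.421) = -0.3500/0.6754 = -0.5182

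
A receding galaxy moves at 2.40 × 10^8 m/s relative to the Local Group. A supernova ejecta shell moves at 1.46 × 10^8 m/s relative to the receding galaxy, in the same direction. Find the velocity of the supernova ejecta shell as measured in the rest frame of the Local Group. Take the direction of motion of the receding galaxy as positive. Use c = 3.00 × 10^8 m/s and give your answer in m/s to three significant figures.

In units of c (dividing by 3.00 × 10^8 m/s): v = 0.800, u' = 0.487.
u = (u' + v)/(1 + u'v/c²):
u = (0.487 + 0.800) / (1 + 0.487·0.800) = 1.2867/1.3893 = 0.9261
(Galilean addition would give +1.287c, exceeding c.)
Converting back: u = 0.9261 × 3.00 × 10^8 m/s.

2.78 × 10^8 m/s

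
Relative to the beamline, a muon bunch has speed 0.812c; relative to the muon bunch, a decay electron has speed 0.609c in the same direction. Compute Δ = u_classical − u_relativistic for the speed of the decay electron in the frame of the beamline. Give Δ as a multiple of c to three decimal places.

Galilean: u_cl = 0.609 + 0.812 = 1.4210.
Relativistic: u_rel = (0.609 + 0.812) / (1 + 0.609·0.812) = 1.4210/1.4945 = 0.9508.
Δ = 1.4210 − 0.9508 = 0.4702.
(The classical prediction exceeds c; the relativistic result does not.)

Δ = 0.470c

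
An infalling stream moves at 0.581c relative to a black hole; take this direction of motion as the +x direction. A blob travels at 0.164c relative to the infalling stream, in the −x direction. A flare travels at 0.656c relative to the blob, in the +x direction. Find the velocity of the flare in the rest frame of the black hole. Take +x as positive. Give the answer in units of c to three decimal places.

Apply u = (u' + v)/(1 + u'v/c²) successively, working outward toward the black hole.
Start: velocity of the infalling stream relative to the black hole = 0.5810c.
Compose with the blob (u' = -0.164 in the infalling stream frame): u_1 = (-0.164 + 0.581) / (1 + (-0.164)·0.581) = 0.4170/0.9047 = 0.4609.
Compose with the flare (u' = 0.656 in the blob frame): u_2 = (0.656 + 0.461) / (1 + 0.656·0.461) = 1.1169/1.3024 = 0.8576.

+0.858c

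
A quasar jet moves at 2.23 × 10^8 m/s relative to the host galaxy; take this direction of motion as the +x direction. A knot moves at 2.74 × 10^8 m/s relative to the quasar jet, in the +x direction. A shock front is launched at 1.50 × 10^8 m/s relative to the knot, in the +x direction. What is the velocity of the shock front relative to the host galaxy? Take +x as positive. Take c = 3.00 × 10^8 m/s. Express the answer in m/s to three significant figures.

Apply u = (u' + v)/(1 + u'v/c²) successively, working outward toward the host galaxy.
(Dividing each given speed by c = 3.00 × 10^8 m/s to work in units of c.)
Start: velocity of the quasar jet relative to the host galaxy = 0.7433c.
Compose with the knot (u' = 0.913 in the quasar jet frame): u_1 = (0.913 + 0.743) / (1 + 0.913·0.743) = 1.6567/1.6789 = 0.9868.
Compose with the shock front (u' = 0.500 in the knot frame): u_2 = (0.500 + 0.987) / (1 + 0.500·0.987) = 1.4868/1.4934 = 0.9956.
So u = 0.9956 × 3.00 × 10^8 m/s.

2.99 × 10^8 m/s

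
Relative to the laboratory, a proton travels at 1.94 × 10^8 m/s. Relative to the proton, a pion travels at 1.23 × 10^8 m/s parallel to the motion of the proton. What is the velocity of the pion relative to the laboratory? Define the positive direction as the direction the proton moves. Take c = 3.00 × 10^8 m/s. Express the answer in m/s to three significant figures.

2.51 × 10^8 m/s

In units of c (dividing by 3.00 × 10^8 m/s): v = 0.647, u' = 0.410.
u = (u' + v)/(1 + u'v/c²):
u = (0.410 + 0.647) / (1 + 0.410·0.647) = 1.0567/1.2651 = 0.8352
(Galilean addition would give +1.057c, exceeding c.)
Converting back: u = 0.8352 × 3.00 × 10^8 m/s.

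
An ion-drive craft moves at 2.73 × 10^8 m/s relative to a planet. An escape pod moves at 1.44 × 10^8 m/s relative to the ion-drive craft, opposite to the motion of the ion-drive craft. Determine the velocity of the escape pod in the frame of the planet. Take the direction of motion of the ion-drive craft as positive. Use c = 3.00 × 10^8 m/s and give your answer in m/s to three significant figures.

+2.29 × 10^8 m/s

In units of c (dividing by 3.00 × 10^8 m/s): v = 0.910, u' = -0.480.
u = (u' + v)/(1 + u'v/c²):
u = (-0.480 + 0.910) / (1 + (-0.480)·0.910) = 0.4300/0.5632 = 0.7635
(Galilean addition would give +0.430c.)
Converting back: u = 0.7635 × 3.00 × 10^8 m/s.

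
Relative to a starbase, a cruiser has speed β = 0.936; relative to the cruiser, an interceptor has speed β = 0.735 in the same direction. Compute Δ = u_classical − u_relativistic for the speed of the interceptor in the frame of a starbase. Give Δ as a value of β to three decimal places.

Δ = 0.681

Galilean: u_cl = 0.735 + 0.936 = 1.6710.
Relativistic: u_rel = (0.735 + 0.936) / (1 + 0.735·0.936) = 1.6710/1.6880 = 0.9900.
Δ = 1.6710 − 0.9900 = 0.6810.
(The classical prediction exceeds c; the relativistic result does not.)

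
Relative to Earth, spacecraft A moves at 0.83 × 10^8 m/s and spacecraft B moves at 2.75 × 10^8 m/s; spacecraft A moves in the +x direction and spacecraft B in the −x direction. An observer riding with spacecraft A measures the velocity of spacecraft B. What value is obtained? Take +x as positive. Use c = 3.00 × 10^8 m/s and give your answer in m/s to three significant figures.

β_A = 0.277, β_B = -0.917 (dividing each by c = 3.00 × 10^8 m/s).
Transform to A's frame with the inverse velocity-addition law: u' = (u − v)/(1 − uv/c²), taking u = β_B and v = β_A.
u' = (-0.917 − 0.277) / (1 − (0.277)(-0.917)) = -1.1933/1.2536 = -0.9519.
u' = -0.9519 × 3.00 × 10^8 m/s.

-2.86 × 10^8 m/s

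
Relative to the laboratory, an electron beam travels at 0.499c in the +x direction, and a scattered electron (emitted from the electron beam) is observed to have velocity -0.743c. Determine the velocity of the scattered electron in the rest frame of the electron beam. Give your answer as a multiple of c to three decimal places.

-0.906c

Invert the composition law: u' = (u − v)/(1 − uv/c²).
u' = (-0.743 − 0.499) / (1 − (-0.743)(0.499)) = -1.2420/1.3708 = -0.9061.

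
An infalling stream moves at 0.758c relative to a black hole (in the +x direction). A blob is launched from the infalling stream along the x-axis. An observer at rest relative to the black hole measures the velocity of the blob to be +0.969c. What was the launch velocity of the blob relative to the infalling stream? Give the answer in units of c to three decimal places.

+0.795c

Invert the composition law: u' = (u − v)/(1 − uv/c²).
u' = (0.969 − 0.758) / (1 − (0.969)(0.758)) = 0.2110/0.2655 = 0.7947.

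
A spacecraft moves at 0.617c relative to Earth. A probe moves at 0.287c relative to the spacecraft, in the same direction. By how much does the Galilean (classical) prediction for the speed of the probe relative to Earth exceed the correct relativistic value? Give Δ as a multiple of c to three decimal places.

Δ = 0.136c

Galilean: u_cl = 0.287 + 0.617 = 0.9040.
Relativistic: u_rel = (0.287 + 0.617) / (1 + 0.287·0.617) = 0.9040/1.1771 = 0.7680.
Δ = 0.9040 − 0.7680 = 0.1360.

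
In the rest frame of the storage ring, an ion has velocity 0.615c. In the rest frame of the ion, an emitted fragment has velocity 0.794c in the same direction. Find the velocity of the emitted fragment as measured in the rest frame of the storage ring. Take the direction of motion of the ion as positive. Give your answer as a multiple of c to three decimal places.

With v = 0.615 and u' = 0.794 (in units of c),
u = (u' + v)/(1 + u'v/c²):
u = (0.794 + 0.615) / (1 + 0.794·0.615) = 1.4090/1.4883 = 0.9467

0.947c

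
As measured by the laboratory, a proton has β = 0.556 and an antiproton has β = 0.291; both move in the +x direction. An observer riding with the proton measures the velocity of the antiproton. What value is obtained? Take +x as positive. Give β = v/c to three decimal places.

β_A = 0.556, β_B = 0.291.
Transform to A's frame with the inverse velocity-addition law: u' = (u − v)/(1 − uv/c²), taking u = β_B and v = β_A.
u' = (0.291 − 0.556) / (1 − (0.556)(0.291)) = -0.2650/0.8382 = -0.3162.

β = -0.316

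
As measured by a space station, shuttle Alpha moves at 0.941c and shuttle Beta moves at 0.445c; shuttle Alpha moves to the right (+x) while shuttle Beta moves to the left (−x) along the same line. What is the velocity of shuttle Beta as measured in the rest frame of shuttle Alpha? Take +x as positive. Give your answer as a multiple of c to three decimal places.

β_A = 0.941, β_B = -0.445.
Transform to A's frame with the inverse velocity-addition law: u' = (u − v)/(1 − uv/c²), taking u = β_B and v = β_A.
u' = (-0.445 − 0.941) / (1 − (0.941)(-0.445)) = -1.3860/1.4187 = -0.9769.

-0.977c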